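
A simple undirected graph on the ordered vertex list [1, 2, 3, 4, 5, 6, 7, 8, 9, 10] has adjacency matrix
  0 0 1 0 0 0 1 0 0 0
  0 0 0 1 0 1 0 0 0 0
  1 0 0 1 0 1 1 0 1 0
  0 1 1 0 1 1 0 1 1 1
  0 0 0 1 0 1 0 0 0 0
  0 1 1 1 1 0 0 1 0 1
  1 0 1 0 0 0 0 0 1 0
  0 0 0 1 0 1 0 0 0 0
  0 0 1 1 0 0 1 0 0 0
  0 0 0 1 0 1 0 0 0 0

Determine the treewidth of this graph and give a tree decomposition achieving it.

Treewidth 2.
One such decomposition:
Bags: B1 = {4, 6, 8}  B2 = {4, 6, 10}  B3 = {3, 4, 6}  B4 = {3, 4, 9}  B5 = {2, 4, 6}  B6 = {3, 7, 9}  B7 = {4, 5, 6}  B8 = {1, 3, 7}
Tree: B1–B2, B2–B3, B3–B4, B3–B5, B4–B6, B3–B7, B6–B8

Every bag has size at most 3, so the width is 3 − 1 = 2 and tw(G) ≤ 2. Conversely, {1, 3, 7} is a clique of size 3, and the vertices of any clique must share a bag in every tree decomposition; so some bag has ≥ 3 vertices and tw(G) ≥ 2. Therefore the treewidth is 2.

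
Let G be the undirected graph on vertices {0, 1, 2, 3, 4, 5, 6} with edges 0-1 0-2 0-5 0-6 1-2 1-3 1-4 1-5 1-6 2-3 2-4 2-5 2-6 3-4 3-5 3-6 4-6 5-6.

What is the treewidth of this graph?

A width-4 tree decomposition is:
Bags: B1 = {1, 2, 3, 5, 6}  B2 = {0, 1, 2, 5, 6}  B3 = {1, 2, 3, 4, 6}
Tree: B1–B2, B1–B3
The largest bag has 5 vertices, giving width 4; this decomposition certifies tw(G) ≤ 4. On the other hand G contains the 5-clique {0, 1, 2, 5, 6}. A clique must lie in a single bag of any decomposition, so no decomposition can have width below 4. Hence tw(G) = 4 exactly.

4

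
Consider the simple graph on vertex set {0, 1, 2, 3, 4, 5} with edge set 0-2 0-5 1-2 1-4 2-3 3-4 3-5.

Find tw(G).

2

A width-2 tree decomposition is:
Bags: B1 = {1, 3, 4}  B2 = {1, 2, 3}  B3 = {2, 3, 5}  B4 = {0, 2, 5}
Tree: B1–B2, B2–B3, B3–B4
Each bag holds 3 vertices, so the decomposition has width 2, which upper-bounds the treewidth. For the lower bound, G contains the cycle 4–1–2–3–4, so G is not a forest; only forests have treewidth ≤ 1, hence tw(G) ≥ 2. Therefore the treewidth is 2.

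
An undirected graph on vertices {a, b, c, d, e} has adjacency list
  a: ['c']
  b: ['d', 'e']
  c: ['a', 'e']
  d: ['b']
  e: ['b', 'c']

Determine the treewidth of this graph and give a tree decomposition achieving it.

The largest bag has 2 vertices, giving width 1; this decomposition certifies tw(G) ≤ 1. G has an edge, so its treewidth is at least 1. Hence tw(G) = 1 exactly.

Treewidth 1.
Bags: B1 = {c, e}  B2 = {b, e}  B3 = {b, d}  B4 = {a, c}
Tree: B1–B2, B2–B3, B1–B4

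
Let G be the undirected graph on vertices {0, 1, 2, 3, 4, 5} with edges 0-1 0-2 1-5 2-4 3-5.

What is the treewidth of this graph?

A width-1 tree decomposition is:
Bags: B1 = {0, 2}  B2 = {2, 4}  B3 = {0, 1}  B4 = {1, 5}  B5 = {3, 5}
Tree: B1–B2, B1–B3, B3–B4, B4–B5
The largest bag has 2 vertices, giving width 1; this decomposition certifies tw(G) ≤ 1. Since G has at least one edge (e.g. 2–0), it is not an edgeless graph, so tw(G) ≥ 1. The upper and lower bounds meet at 1, so that is the treewidth.

1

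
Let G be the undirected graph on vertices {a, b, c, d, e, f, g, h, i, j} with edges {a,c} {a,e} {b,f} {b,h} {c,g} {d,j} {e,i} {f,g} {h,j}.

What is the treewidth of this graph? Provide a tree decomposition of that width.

The largest bag has 2 vertices, giving width 1; this decomposition certifies tw(G) ≤ 1. Any graph with an edge has treewidth ≥ 1, and G has the edge i–e. Combining the bounds, tw(G) = 1.

Treewidth 1.
Bags: B1 = {e, i}  B2 = {a, e}  B3 = {a, c}  B4 = {c, g}  B5 = {f, g}  B6 = {b, f}  B7 = {b, h}  B8 = {h, j}  B9 = {d, j}
Tree: B1–B2, B2–B3, B3–B4, B4–B5, B5–B6, B6–B7, B7–B8, B8–B9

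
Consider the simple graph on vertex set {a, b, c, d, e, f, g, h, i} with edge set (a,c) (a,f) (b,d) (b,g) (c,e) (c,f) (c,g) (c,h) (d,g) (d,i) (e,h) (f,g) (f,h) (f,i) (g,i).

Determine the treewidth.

A width-2 tree decomposition is:
Bags: B1 = {f, g, i}  B2 = {d, g, i}  B3 = {c, f, g}  B4 = {c, f, h}  B5 = {a, c, f}  B6 = {b, d, g}  B7 = {c, e, h}
Tree: B1–B2, B1–B3, B3–B4, B3–B5, B2–B6, B4–B7
Every bag has size at most 3, so the width is 3 − 1 = 2 and tw(G) ≤ 2. On the other hand G contains the 3-clique {b, d, g}. A clique must lie in a single bag of any decomposition, so no decomposition can have width below 2. The upper and lower bounds meet at 2, so that is the treewidth.

2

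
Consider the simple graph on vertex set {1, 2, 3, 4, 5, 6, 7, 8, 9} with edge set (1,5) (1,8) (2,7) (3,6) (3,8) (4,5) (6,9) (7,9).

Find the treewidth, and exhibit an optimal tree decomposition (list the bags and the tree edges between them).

Treewidth 1.
Bags: B1 = {2, 7}  B2 = {7, 9}  B3 = {6, 9}  B4 = {3, 6}  B5 = {3, 8}  B6 = {1, 8}  B7 = {1, 5}  B8 = {4, 5}
Tree: B1–B2, B2–B3, B3–B4, B4–B5, B5–B6, B6–B7, B7–B8

The largest bag has 2 vertices, giving width 1; this decomposition certifies tw(G) ≤ 1. Since G has at least one edge (e.g. 2–7), it is not an edgeless graph, so tw(G) ≥ 1. Hence tw(G) = 1 exactly.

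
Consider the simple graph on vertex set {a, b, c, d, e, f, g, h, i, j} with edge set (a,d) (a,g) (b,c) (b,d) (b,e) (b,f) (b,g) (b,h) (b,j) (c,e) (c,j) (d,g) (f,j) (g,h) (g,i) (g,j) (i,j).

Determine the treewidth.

2

A width-2 tree decomposition is:
Bags: B1 = {b, g, j}  B2 = {b, c, j}  B3 = {b, d, g}  B4 = {a, d, g}  B5 = {b, f, j}  B6 = {b, g, h}  B7 = {b, c, e}  B8 = {g, i, j}
Tree: B1–B2, B1–B3, B3–B4, B1–B5, B3–B6, B2–B7, B1–B8
The largest bag has 3 vertices, giving width 2; this decomposition certifies tw(G) ≤ 2. On the other hand G contains the 3-clique {a, d, g}. A clique must lie in a single bag of any decomposition, so no decomposition can have width below 2. Combining the bounds, tw(G) = 2.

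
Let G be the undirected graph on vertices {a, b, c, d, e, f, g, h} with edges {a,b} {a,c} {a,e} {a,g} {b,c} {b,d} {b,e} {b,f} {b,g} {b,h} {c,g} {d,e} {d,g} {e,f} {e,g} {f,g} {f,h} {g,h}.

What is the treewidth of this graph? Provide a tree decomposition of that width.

The largest bag has 4 vertices, giving width 3; this decomposition certifies tw(G) ≤ 3. For the lower bound, the 4 vertices {b, d, e, g} are pairwise adjacent, and any tree decomposition puts a clique entirely inside one bag — forcing width ≥ 3. Hence tw(G) = 3 exactly.

Treewidth 3.
One optimal decomposition is:
Bags: B1 = {b, d, e, g}  B2 = {a, b, e, g}  B3 = {b, e, f, g}  B4 = {a, b, c, g}  B5 = {b, f, g, h}
Tree: B1–B2, B1–B3, B2–B4, B3–B5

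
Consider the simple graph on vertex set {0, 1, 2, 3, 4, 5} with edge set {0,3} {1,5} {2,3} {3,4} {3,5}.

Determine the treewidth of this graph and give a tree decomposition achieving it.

Treewidth 1.
One optimal decomposition is:
Bags: B1 = {3, 5}  B2 = {0, 3}  B3 = {1, 5}  B4 = {2, 3}  B5 = {3, 4}
Tree: B1–B2, B1–B3, B1–B4, B4–B5

Each bag holds 2 vertices, so the decomposition has width 1, which upper-bounds the treewidth. Since G has at least one edge (e.g. 3–5), it is not an edgeless graph, so tw(G) ≥ 1. Combining the bounds, tw(G) = 1.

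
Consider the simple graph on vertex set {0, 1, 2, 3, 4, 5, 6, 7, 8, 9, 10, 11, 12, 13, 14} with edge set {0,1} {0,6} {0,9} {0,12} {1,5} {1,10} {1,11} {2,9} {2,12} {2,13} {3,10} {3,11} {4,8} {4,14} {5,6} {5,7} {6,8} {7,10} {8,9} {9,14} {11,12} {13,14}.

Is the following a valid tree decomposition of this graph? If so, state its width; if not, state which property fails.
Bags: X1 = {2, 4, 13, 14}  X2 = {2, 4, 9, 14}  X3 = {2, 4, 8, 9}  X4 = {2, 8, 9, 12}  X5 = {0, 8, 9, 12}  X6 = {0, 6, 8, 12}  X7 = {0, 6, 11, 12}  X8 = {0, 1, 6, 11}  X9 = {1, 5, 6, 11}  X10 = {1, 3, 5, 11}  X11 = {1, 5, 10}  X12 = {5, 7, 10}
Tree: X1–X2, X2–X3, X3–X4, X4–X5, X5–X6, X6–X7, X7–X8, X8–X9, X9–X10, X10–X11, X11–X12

A tree decomposition must satisfy three properties: every vertex lies in some bag; for every edge, both endpoints lie together in some bag; and for every vertex, the bags containing it form a connected subtree. Here edge (3,10) lies in no bag, so the decomposition is invalid.

No — edge (3,10) lies in no bag.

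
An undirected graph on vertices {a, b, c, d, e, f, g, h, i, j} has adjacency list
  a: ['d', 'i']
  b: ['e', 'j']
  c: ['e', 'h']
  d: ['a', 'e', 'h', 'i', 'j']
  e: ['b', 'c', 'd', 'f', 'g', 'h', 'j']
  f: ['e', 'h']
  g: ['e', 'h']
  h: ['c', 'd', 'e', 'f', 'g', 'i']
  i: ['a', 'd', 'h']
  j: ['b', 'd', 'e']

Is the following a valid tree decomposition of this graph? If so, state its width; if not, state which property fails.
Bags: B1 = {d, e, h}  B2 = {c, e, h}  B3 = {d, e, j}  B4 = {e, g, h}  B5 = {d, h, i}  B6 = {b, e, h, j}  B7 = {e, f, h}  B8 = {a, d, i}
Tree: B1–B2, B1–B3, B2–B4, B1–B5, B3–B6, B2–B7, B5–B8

A tree decomposition must satisfy three properties: every vertex lies in some bag; for every edge, both endpoints lie together in some bag; and for every vertex, the bags containing it form a connected subtree. Here bags containing vertex h are not connected in the tree, so the decomposition is invalid.

No — bags containing vertex h are not connected in the tree.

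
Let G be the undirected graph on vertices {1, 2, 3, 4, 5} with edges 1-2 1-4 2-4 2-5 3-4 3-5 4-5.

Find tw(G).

2

A width-2 tree decomposition is:
Bags: B1 = {2, 4, 5}  B2 = {3, 4, 5}  B3 = {1, 2, 4}
Tree: B1–B2, B1–B3
Every bag has size at most 3, so the width is 3 − 1 = 2 and tw(G) ≤ 2. Conversely, {1, 2, 4} is a clique of size 3, and the vertices of any clique must share a bag in every tree decomposition; so some bag has ≥ 3 vertices and tw(G) ≥ 2. Combining the bounds, tw(G) = 2.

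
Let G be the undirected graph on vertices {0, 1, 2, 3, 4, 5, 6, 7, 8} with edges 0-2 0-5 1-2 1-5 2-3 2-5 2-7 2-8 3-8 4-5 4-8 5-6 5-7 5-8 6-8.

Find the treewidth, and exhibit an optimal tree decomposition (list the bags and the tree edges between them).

Treewidth 2.
Bags: B1 = {2, 3, 8}  B2 = {2, 5, 8}  B3 = {0, 2, 5}  B4 = {2, 5, 7}  B5 = {1, 2, 5}  B6 = {4, 5, 8}  B7 = {5, 6, 8}
Tree: B1–B2, B2–B3, B3–B4, B4–B5, B2–B6, B2–B7

Each bag holds 3 vertices, so the decomposition has width 2, which upper-bounds the treewidth. For the lower bound, the 3 vertices {2, 3, 8} are pairwise adjacent, and any tree decomposition puts a clique entirely inside one bag — forcing width ≥ 2. Hence tw(G) = 2 exactly.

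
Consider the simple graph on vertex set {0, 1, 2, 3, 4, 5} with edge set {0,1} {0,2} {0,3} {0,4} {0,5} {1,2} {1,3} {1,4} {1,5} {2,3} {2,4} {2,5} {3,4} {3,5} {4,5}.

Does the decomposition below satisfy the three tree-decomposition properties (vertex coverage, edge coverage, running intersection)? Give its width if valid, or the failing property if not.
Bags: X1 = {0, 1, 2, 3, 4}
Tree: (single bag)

No — vertex 5 appears in no bag.

A tree decomposition must satisfy three properties: every vertex lies in some bag; for every edge, both endpoints lie together in some bag; and for every vertex, the bags containing it form a connected subtree. Here vertex 5 appears in no bag, so the decomposition is invalid.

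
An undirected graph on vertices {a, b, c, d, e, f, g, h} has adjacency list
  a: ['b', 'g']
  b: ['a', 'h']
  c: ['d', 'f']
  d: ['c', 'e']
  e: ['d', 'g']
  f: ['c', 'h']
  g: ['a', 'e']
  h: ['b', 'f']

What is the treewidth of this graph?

A width-2 tree decomposition is:
Bags: B1 = {d, e, g}  B2 = {c, d, g}  B3 = {c, f, g}  B4 = {f, g, h}  B5 = {b, g, h}  B6 = {a, b, g}
Tree: B1–B2, B2–B3, B3–B4, B4–B5, B5–B6
Each bag holds 3 vertices, so the decomposition has width 2, which upper-bounds the treewidth. Since g–e–d–c–f–h–b–a–g is a cycle in G, G is not acyclic. Forests are exactly the graphs of treewidth ≤ 1, so tw(G) ≥ 2. Combining the bounds, tw(G) = 2.

2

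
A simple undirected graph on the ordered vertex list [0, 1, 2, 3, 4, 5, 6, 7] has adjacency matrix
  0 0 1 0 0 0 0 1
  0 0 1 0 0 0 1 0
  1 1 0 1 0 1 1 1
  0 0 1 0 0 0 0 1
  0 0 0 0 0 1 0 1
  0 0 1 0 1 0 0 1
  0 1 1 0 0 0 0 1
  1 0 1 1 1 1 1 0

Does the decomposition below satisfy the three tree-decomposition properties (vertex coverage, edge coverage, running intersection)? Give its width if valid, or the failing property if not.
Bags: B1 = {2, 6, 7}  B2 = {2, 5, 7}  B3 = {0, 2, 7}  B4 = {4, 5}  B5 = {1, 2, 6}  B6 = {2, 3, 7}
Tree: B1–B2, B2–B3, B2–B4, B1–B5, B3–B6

No — edge (7,4) lies in no bag.

A tree decomposition must satisfy three properties: every vertex lies in some bag; for every edge, both endpoints lie together in some bag; and for every vertex, the bags containing it form a connected subtree. Here edge (7,4) lies in no bag, so the decomposition is invalid.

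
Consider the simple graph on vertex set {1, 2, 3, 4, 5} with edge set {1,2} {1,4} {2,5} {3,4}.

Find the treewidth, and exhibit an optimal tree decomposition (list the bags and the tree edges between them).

Treewidth 1.
One such decomposition:
Bags: B1 = {3, 4}  B2 = {1, 4}  B3 = {1, 2}  B4 = {2, 5}
Tree: B1–B2, B2–B3, B3–B4

The largest bag has 2 vertices, giving width 1; this decomposition certifies tw(G) ≤ 1. G has an edge, so its treewidth is at least 1. The upper and lower bounds meet at 1, so that is the treewidth.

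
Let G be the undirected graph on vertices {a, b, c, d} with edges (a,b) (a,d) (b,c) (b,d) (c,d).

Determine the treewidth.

2

A width-2 tree decomposition is:
Bags: B1 = {a, b, d}  B2 = {b, c, d}
Tree: B1–B2
Every bag has size at most 3, so the width is 3 − 1 = 2 and tw(G) ≤ 2. For the lower bound, the 3 vertices {b, c, d} are pairwise adjacent, and any tree decomposition puts a clique entirely inside one bag — forcing width ≥ 2. Combining the bounds, tw(G) = 2.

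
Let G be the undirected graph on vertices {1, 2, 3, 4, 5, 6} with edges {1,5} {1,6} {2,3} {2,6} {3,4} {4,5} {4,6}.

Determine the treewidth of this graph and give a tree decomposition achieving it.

Treewidth 2.
One optimal decomposition is:
Bags: B1 = {1, 4, 5}  B2 = {1, 4, 6}  B3 = {3, 4, 6}  B4 = {2, 3, 6}
Tree: B1–B2, B2–B3, B3–B4

Each bag holds 3 vertices, so the decomposition has width 2, which upper-bounds the treewidth. For the lower bound, G contains the cycle 5–1–6–4–5, so G is not a forest; only forests have treewidth ≤ 1, hence tw(G) ≥ 2. Hence tw(G) = 2 exactly.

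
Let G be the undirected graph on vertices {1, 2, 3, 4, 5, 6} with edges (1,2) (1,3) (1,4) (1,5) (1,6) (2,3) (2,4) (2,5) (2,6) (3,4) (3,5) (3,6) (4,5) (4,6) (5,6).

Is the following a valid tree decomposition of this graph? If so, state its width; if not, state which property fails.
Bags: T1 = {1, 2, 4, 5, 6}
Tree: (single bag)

No — vertex 3 appears in no bag.

A tree decomposition must satisfy three properties: every vertex lies in some bag; for every edge, both endpoints lie together in some bag; and for every vertex, the bags containing it form a connected subtree. Here vertex 3 appears in no bag, so the decomposition is invalid.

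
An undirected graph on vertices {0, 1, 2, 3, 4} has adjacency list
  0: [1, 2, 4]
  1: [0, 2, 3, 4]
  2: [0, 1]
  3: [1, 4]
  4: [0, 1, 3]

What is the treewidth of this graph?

2

A width-2 tree decomposition is:
Bags: B1 = {0, 1, 2}  B2 = {0, 1, 4}  B3 = {1, 3, 4}
Tree: B1–B2, B2–B3
Each bag holds 3 vertices, so the decomposition has width 2, which upper-bounds the treewidth. For the lower bound, the 3 vertices {0, 1, 2} are pairwise adjacent, and any tree decomposition puts a clique entirely inside one bag — forcing width ≥ 2. Combining the bounds, tw(G) = 2.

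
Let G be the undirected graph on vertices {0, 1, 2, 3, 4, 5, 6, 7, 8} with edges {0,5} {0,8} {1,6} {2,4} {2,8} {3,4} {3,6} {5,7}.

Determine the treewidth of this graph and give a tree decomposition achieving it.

The largest bag has 2 vertices, giving width 1; this decomposition certifies tw(G) ≤ 1. G has an edge, so its treewidth is at least 1. Hence tw(G) = 1 exactly.

Treewidth 1.
Bags: B1 = {1, 6}  B2 = {3, 6}  B3 = {3, 4}  B4 = {2, 4}  B5 = {2, 8}  B6 = {0, 8}  B7 = {0, 5}  B8 = {5, 7}
Tree: B1–B2, B2–B3, B3–B4, B4–B5, B5–B6, B6–B7, B7–B8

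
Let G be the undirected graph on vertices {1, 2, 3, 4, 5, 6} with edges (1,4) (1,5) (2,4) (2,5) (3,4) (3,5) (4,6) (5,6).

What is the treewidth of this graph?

A width-2 tree decomposition is:
Bags: B1 = {2, 4, 5}  B2 = {3, 4, 5}  B3 = {4, 5, 6}  B4 = {1, 4, 5}
Tree: B1–B2, B2–B3, B3–B4
Every bag has size at most 3, so the width is 3 − 1 = 2 and tw(G) ≤ 2. The edges 2–4–3–5–2 form a cycle, so G is not a tree and its treewidth is at least 2. Hence tw(G) = 2 exactly.

2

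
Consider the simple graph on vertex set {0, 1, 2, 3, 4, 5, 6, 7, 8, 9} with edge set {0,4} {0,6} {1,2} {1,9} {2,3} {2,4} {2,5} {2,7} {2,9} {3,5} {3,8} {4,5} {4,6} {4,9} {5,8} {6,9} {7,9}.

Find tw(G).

2

A width-2 tree decomposition is:
Bags: B1 = {4, 6, 9}  B2 = {2, 4, 9}  B3 = {2, 4, 5}  B4 = {2, 3, 5}  B5 = {2, 7, 9}  B6 = {1, 2, 9}  B7 = {0, 4, 6}  B8 = {3, 5, 8}
Tree: B1–B2, B2–B3, B3–B4, B2–B5, B2–B6, B1–B7, B4–B8
Each bag holds 3 vertices, so the decomposition has width 2, which upper-bounds the treewidth. Conversely, {0, 4, 6} is a clique of size 3, and the vertices of any clique must share a bag in every tree decomposition; so some bag has ≥ 3 vertices and tw(G) ≥ 2. Combining the bounds, tw(G) = 2.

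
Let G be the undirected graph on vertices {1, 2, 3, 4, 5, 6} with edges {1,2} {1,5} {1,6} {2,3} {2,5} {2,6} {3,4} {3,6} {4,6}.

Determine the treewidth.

A width-2 tree decomposition is:
Bags: B1 = {2, 3, 6}  B2 = {1, 2, 6}  B3 = {1, 2, 5}  B4 = {3, 4, 6}
Tree: B1–B2, B2–B3, B1–B4
The largest bag has 3 vertices, giving width 2; this decomposition certifies tw(G) ≤ 2. For the lower bound, the 3 vertices {1, 2, 5} are pairwise adjacent, and any tree decomposition puts a clique entirely inside one bag — forcing width ≥ 2. Combining the bounds, tw(G) = 2.

2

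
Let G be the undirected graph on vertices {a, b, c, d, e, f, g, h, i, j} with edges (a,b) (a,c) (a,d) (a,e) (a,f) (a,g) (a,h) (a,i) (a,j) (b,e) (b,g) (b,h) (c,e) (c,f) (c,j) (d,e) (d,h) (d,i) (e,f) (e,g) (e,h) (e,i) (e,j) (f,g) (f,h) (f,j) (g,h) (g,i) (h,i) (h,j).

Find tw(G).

A width-4 tree decomposition is:
Bags: B1 = {a, b, e, g, h}  B2 = {a, e, g, h, i}  B3 = {a, d, e, h, i}  B4 = {a, e, f, g, h}  B5 = {a, e, f, h, j}  B6 = {a, c, e, f, j}
Tree: B1–B2, B2–B3, B2–B4, B4–B5, B5–B6
Every bag has size at most 5, so the width is 5 − 1 = 4 and tw(G) ≤ 4. On the other hand G contains the 5-clique {a, d, e, h, i}. A clique must lie in a single bag of any decomposition, so no decomposition can have width below 4. Hence tw(G) = 4 exactly.

4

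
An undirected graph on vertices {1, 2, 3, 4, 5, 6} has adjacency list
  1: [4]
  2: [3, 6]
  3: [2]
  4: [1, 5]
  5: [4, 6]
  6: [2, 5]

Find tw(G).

1

A width-1 tree decomposition is:
Bags: B1 = {2, 6}  B2 = {5, 6}  B3 = {4, 5}  B4 = {2, 3}  B5 = {1, 4}
Tree: B1–B2, B2–B3, B1–B4, B3–B5
Each bag holds 2 vertices, so the decomposition has width 1, which upper-bounds the treewidth. Since G has at least one edge (e.g. 6–2), it is not an edgeless graph, so tw(G) ≥ 1. Hence tw(G) = 1 exactly.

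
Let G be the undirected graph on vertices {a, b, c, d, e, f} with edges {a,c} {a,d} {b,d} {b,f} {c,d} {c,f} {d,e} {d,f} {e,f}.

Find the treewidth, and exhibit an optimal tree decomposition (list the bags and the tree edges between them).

Treewidth 2.
One optimal decomposition is:
Bags: B1 = {d, e, f}  B2 = {c, d, f}  B3 = {b, d, f}  B4 = {a, c, d}
Tree: B1–B2, B1–B3, B2–B4

Each bag holds 3 vertices, so the decomposition has width 2, which upper-bounds the treewidth. For the lower bound, the 3 vertices {a, c, d} are pairwise adjacent, and any tree decomposition puts a clique entirely inside one bag — forcing width ≥ 2. Hence tw(G) = 2 exactly.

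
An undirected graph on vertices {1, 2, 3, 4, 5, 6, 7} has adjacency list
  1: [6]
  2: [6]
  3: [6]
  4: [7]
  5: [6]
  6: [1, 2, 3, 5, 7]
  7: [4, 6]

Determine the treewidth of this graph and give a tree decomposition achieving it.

Treewidth 1.
Bags: B1 = {3, 6}  B2 = {5, 6}  B3 = {6, 7}  B4 = {4, 7}  B5 = {1, 6}  B6 = {2, 6}
Tree: B1–B2, B2–B3, B3–B4, B1–B5, B5–B6

The largest bag has 2 vertices, giving width 1; this decomposition certifies tw(G) ≤ 1. Any graph with an edge has treewidth ≥ 1, and G has the edge 3–6. Hence tw(G) = 1 exactly.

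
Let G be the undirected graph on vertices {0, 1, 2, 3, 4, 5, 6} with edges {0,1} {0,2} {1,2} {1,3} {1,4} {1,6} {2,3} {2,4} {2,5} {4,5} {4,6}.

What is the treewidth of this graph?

A width-2 tree decomposition is:
Bags: B1 = {1, 2, 4}  B2 = {1, 4, 6}  B3 = {0, 1, 2}  B4 = {2, 4, 5}  B5 = {1, 2, 3}
Tree: B1–B2, B1–B3, B1–B4, B1–B5
Each bag holds 3 vertices, so the decomposition has width 2, which upper-bounds the treewidth. On the other hand G contains the 3-clique {0, 1, 2}. A clique must lie in a single bag of any decomposition, so no decomposition can have width below 2. Hence tw(G) = 2 exactly.

2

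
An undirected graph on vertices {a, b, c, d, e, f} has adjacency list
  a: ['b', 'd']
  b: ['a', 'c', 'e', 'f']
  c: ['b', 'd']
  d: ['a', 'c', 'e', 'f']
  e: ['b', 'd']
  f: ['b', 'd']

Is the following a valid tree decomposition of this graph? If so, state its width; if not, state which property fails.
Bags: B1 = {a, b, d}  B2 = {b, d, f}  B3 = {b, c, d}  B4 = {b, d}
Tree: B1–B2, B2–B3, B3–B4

A tree decomposition must satisfy three properties: every vertex lies in some bag; for every edge, both endpoints lie together in some bag; and for every vertex, the bags containing it form a connected subtree. Here vertex e appears in no bag, so the decomposition is invalid.

No — vertex e appears in no bag.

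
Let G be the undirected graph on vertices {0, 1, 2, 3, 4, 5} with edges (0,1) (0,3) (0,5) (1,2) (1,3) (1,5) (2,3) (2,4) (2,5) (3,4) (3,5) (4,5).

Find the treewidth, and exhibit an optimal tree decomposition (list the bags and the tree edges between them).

Treewidth 3.
One such decomposition:
Bags: B1 = {2, 3, 4, 5}  B2 = {1, 2, 3, 5}  B3 = {0, 1, 3, 5}
Tree: B1–B2, B2–B3

Every bag has size at most 4, so the width is 4 − 1 = 3 and tw(G) ≤ 3. Conversely, {0, 1, 3, 5} is a clique of size 4, and the vertices of any clique must share a bag in every tree decomposition; so some bag has ≥ 4 vertices and tw(G) ≥ 3. Combining the bounds, tw(G) = 3.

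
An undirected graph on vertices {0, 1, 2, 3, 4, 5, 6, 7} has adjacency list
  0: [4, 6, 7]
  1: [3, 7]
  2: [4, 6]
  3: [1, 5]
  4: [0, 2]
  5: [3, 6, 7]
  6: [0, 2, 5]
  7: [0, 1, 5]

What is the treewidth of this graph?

2

A width-2 tree decomposition is:
Bags: B1 = {1, 3, 5}  B2 = {1, 5, 7}  B3 = {5, 6, 7}  B4 = {0, 6, 7}  B5 = {0, 2, 6}  B6 = {0, 2, 4}
Tree: B1–B2, B2–B3, B3–B4, B4–B5, B5–B6
The largest bag has 3 vertices, giving width 2; this decomposition certifies tw(G) ≤ 2. Since 3–1–7–5–3 is a cycle in G, G is not acyclic. Forests are exactly the graphs of treewidth ≤ 1, so tw(G) ≥ 2. Combining the bounds, tw(G) = 2.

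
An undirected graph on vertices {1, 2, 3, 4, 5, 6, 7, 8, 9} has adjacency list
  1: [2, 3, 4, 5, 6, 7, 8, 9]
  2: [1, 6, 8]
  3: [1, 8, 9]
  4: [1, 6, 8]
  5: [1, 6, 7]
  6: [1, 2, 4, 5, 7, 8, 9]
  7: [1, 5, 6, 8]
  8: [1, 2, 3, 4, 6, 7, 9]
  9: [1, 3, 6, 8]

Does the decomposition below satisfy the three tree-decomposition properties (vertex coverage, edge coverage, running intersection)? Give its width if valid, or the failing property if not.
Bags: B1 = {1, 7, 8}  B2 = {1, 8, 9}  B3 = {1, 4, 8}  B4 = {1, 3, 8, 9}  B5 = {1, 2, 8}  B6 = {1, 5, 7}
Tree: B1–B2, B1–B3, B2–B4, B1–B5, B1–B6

No — vertex 6 appears in no bag.

A tree decomposition must satisfy three properties: every vertex lies in some bag; for every edge, both endpoints lie together in some bag; and for every vertex, the bags containing it form a connected subtree. Here vertex 6 appears in no bag, so the decomposition is invalid.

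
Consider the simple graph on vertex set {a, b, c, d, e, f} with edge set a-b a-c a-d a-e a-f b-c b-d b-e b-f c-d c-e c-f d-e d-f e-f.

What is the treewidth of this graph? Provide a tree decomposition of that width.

Treewidth 5.
One such decomposition:
Bags: B1 = {a, b, c, d, e, f}
Tree: (single bag)

With just one bag of size 6, the width is 6 − 1 = 5, so tw(G) ≤ 5. On the other hand G contains the 6-clique {a, b, c, d, e, f}. A clique must lie in a single bag of any decomposition, so no decomposition can have width below 5. Therefore the treewidth is 5.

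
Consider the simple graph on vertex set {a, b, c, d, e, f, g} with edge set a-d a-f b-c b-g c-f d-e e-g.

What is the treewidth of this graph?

A width-2 tree decomposition is:
Bags: B1 = {b, c, g}  B2 = {c, f, g}  B3 = {a, f, g}  B4 = {a, d, g}  B5 = {d, e, g}
Tree: B1–B2, B2–B3, B3–B4, B4–B5
Each bag holds 3 vertices, so the decomposition has width 2, which upper-bounds the treewidth. The edges g–b–c–f–a–d–e–g form a cycle, so G is not a tree and its treewidth is at least 2. Therefore the treewidth is 2.

2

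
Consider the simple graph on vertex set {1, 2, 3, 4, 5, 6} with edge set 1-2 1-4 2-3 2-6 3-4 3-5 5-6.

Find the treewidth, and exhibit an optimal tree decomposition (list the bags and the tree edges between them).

Treewidth 2.
Bags: B1 = {1, 3, 4}  B2 = {1, 2, 3}  B3 = {2, 3, 5}  B4 = {2, 5, 6}
Tree: B1–B2, B2–B3, B3–B4

The largest bag has 3 vertices, giving width 2; this decomposition certifies tw(G) ≤ 2. The edges 4–1–2–3–4 form a cycle, so G is not a tree and its treewidth is at least 2. Therefore the treewidth is 2.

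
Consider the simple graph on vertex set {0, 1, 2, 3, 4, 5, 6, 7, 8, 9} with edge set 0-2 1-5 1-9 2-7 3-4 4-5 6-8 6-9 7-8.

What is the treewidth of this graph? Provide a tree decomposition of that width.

Treewidth 1.
One such decomposition:
Bags: B1 = {0, 2}  B2 = {2, 7}  B3 = {7, 8}  B4 = {6, 8}  B5 = {6, 9}  B6 = {1, 9}  B7 = {1, 5}  B8 = {4, 5}  B9 = {3, 4}
Tree: B1–B2, B2–B3, B3–B4, B4–B5, B5–B6, B6–B7, B7–B8, B8–B9

Each bag holds 2 vertices, so the decomposition has width 1, which upper-bounds the treewidth. Since G has at least one edge (e.g. 0–2), it is not an edgeless graph, so tw(G) ≥ 1. Therefore the treewidth is 1.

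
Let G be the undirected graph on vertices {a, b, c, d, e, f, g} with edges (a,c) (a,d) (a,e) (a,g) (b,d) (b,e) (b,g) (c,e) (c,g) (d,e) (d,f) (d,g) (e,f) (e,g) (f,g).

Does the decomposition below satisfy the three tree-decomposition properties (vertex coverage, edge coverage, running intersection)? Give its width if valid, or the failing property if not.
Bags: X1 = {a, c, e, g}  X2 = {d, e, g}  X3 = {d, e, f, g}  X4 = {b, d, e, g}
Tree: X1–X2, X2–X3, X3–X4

A tree decomposition must satisfy three properties: every vertex lies in some bag; for every edge, both endpoints lie together in some bag; and for every vertex, the bags containing it form a connected subtree. Here edge (a,d) lies in no bag, so the decomposition is invalid.

No — edge (a,d) lies in no bag.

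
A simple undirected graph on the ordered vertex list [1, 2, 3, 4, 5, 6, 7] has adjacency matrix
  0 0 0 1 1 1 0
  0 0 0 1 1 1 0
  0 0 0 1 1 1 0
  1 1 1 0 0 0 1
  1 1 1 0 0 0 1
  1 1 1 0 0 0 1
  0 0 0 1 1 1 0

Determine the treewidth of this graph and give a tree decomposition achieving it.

Every bag has size at most 4, so the width is 4 − 1 = 3 and tw(G) ≤ 3. For the lower bound: the 4 vertex sets {2,5}, {3,6}, {4}, {1} are disjoint, each induces a connected subgraph, and every pair is joined by at least one edge of G. Contracting each set to a single vertex therefore yields K_{4} as a minor, and since treewidth is minor-monotone, tw(G) ≥ tw(K_{4}) = 3. The upper and lower bounds meet at 3, so that is the treewidth.

Treewidth 3.
Bags: B1 = {2, 4, 5, 6}  B2 = {3, 4, 5, 6}  B3 = {1, 4, 5, 6}  B4 = {4, 5, 6, 7}
Tree: B1–B2, B2–B3, B3–B4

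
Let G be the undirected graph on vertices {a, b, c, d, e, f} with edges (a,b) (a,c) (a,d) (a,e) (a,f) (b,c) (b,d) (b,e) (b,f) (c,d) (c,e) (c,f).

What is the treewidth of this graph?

A width-3 tree decomposition is:
Bags: B1 = {a, b, c, e}  B2 = {a, b, c, f}  B3 = {a, b, c, d}
Tree: B1–B2, B1–B3
The largest bag has 4 vertices, giving width 3; this decomposition certifies tw(G) ≤ 3. On the other hand G contains the 4-clique {a, b, c, d}. A clique must lie in a single bag of any decomposition, so no decomposition can have width below 3. The upper and lower bounds meet at 3, so that is the treewidth.

3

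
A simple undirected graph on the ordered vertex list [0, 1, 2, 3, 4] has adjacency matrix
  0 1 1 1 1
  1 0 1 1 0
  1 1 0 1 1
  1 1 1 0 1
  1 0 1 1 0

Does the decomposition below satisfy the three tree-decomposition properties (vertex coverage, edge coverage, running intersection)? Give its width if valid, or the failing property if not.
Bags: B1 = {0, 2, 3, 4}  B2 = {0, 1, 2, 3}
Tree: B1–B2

Yes; width 3.

Checking the three conditions: (i) the bags cover all of {0, 1, 2, 3, 4}; (ii) for each edge, some bag contains both endpoints; (iii) the bags containing any fixed vertex form a subtree. All hold, so the decomposition is valid with width 4 − 1 = 3.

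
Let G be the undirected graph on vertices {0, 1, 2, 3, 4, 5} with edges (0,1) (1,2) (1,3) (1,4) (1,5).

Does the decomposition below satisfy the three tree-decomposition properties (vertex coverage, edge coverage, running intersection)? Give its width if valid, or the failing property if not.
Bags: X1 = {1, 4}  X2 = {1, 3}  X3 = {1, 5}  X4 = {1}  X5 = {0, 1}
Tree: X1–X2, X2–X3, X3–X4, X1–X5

A tree decomposition must satisfy three properties: every vertex lies in some bag; for every edge, both endpoints lie together in some bag; and for every vertex, the bags containing it form a connected subtree. Here vertex 2 appears in no bag, so the decomposition is invalid.

No — vertex 2 appears in no bag.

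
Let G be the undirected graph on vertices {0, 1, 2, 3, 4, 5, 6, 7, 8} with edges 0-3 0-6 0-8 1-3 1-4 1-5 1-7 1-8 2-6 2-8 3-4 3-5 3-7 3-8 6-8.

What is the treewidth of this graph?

2

A width-2 tree decomposition is:
Bags: B1 = {0, 3, 8}  B2 = {1, 3, 8}  B3 = {0, 6, 8}  B4 = {2, 6, 8}  B5 = {1, 3, 5}  B6 = {1, 3, 4}  B7 = {1, 3, 7}
Tree: B1–B2, B1–B3, B3–B4, B2–B5, B5–B6, B5–B7
Every bag has size at most 3, so the width is 3 − 1 = 2 and tw(G) ≤ 2. Conversely, {2, 6, 8} is a clique of size 3, and the vertices of any clique must share a bag in every tree decomposition; so some bag has ≥ 3 vertices and tw(G) ≥ 2. The upper and lower bounds meet at 2, so that is the treewidth.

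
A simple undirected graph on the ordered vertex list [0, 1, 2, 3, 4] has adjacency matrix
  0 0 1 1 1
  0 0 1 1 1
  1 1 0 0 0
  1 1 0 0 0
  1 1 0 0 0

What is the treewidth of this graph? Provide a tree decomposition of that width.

Treewidth 2.
One optimal decomposition is:
Bags: B1 = {0, 1, 4}  B2 = {0, 1, 3}  B3 = {0, 1, 2}
Tree: B1–B2, B2–B3

Each bag holds 3 vertices, so the decomposition has width 2, which upper-bounds the treewidth. For the lower bound, G contains the cycle 4–1–3–0–4, so G is not a forest; only forests have treewidth ≤ 1, hence tw(G) ≥ 2. The upper and lower bounds meet at 2, so that is the treewidth.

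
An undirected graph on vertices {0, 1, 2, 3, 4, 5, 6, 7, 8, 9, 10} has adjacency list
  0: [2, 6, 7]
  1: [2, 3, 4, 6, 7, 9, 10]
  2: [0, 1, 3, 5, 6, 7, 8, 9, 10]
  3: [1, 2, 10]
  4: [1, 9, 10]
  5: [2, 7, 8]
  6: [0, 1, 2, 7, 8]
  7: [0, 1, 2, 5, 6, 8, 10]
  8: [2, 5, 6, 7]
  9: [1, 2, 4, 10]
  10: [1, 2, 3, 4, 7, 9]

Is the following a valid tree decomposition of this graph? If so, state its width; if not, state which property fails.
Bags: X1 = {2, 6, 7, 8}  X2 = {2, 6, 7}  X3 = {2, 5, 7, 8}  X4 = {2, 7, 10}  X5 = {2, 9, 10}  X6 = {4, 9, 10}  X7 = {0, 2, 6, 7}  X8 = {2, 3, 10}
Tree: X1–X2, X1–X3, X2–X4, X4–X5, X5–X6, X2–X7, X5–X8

A tree decomposition must satisfy three properties: every vertex lies in some bag; for every edge, both endpoints lie together in some bag; and for every vertex, the bags containing it form a connected subtree. Here vertex 1 appears in no bag, so the decomposition is invalid.

No — vertex 1 appears in no bag.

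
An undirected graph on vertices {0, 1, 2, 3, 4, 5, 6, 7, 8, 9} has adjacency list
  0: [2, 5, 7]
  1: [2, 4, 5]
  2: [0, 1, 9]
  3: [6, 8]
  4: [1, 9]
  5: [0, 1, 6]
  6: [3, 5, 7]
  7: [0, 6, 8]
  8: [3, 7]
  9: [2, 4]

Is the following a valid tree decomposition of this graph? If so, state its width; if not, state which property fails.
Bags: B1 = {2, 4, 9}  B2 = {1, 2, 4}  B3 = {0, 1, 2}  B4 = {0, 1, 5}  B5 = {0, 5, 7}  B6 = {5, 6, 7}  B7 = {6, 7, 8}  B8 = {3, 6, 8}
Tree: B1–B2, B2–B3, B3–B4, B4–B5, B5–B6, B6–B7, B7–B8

Checking the three conditions: (i) the bags cover all of {0, 1, 2, 3, 4, 5, 6, 7, 8, 9}; (ii) for each edge, some bag contains both endpoints; (iii) the bags containing any fixed vertex form a subtree. All hold, so the decomposition is valid with width 3 − 1 = 2.

Yes; width 2.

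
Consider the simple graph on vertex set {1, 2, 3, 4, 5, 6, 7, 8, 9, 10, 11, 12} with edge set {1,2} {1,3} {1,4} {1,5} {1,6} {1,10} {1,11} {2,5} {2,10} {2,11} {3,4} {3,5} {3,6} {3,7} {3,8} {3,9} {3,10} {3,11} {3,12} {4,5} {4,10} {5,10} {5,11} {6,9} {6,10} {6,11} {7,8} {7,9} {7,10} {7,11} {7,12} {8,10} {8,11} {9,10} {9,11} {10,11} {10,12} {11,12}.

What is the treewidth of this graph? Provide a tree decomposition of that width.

Treewidth 4.
One optimal decomposition is:
Bags: B1 = {1, 3, 5, 10, 11}  B2 = {1, 2, 5, 10, 11}  B3 = {1, 3, 6, 10, 11}  B4 = {3, 6, 9, 10, 11}  B5 = {3, 7, 9, 10, 11}  B6 = {3, 7, 8, 10, 11}  B7 = {1, 3, 4, 5, 10}  B8 = {3, 7, 10, 11, 12}
Tree: B1–B2, B1–B3, B3–B4, B4–B5, B5–B6, B1–B7, B6–B8

Every bag has size at most 5, so the width is 5 − 1 = 4 and tw(G) ≤ 4. For the lower bound, the 5 vertices {1, 2, 5, 10, 11} are pairwise adjacent, and any tree decomposition puts a clique entirely inside one bag — forcing width ≥ 4. Hence tw(G) = 4 exactly.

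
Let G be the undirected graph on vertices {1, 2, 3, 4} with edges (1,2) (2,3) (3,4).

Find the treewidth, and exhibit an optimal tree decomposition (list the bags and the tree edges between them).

Every bag has size at most 2, so the width is 2 − 1 = 1 and tw(G) ≤ 1. G has an edge, so its treewidth is at least 1. Combining the bounds, tw(G) = 1.

Treewidth 1.
One such decomposition:
Bags: B1 = {1, 2}  B2 = {2, 3}  B3 = {3, 4}
Tree: B1–B2, B2–B3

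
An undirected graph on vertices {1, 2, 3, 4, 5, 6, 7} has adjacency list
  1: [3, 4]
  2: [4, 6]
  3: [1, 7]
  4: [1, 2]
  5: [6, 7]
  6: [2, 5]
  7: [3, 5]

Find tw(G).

2

A width-2 tree decomposition is:
Bags: B1 = {1, 3, 7}  B2 = {1, 5, 7}  B3 = {1, 5, 6}  B4 = {1, 2, 6}  B5 = {1, 2, 4}
Tree: B1–B2, B2–B3, B3–B4, B4–B5
Each bag holds 3 vertices, so the decomposition has width 2, which upper-bounds the treewidth. Since 1–3–7–5–6–2–4–1 is a cycle in G, G is not acyclic. Forests are exactly the graphs of treewidth ≤ 1, so tw(G) ≥ 2. The upper and lower bounds meet at 2, so that is the treewidth.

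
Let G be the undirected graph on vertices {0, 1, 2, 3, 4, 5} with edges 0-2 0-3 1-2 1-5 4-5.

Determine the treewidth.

1

A width-1 tree decomposition is:
Bags: B1 = {4, 5}  B2 = {1, 5}  B3 = {1, 2}  B4 = {0, 2}  B5 = {0, 3}
Tree: B1–B2, B2–B3, B3–B4, B4–B5
The largest bag has 2 vertices, giving width 1; this decomposition certifies tw(G) ≤ 1. Since G has at least one edge (e.g. 4–5), it is not an edgeless graph, so tw(G) ≥ 1. Combining the bounds, tw(G) = 1.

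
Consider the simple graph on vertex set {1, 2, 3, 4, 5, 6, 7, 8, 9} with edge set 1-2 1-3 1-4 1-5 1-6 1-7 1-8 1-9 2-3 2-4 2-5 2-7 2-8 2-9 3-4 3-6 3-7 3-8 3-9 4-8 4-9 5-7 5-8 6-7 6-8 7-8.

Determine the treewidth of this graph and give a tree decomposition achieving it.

Treewidth 4.
One optimal decomposition is:
Bags: B1 = {1, 2, 3, 7, 8}  B2 = {1, 2, 5, 7, 8}  B3 = {1, 3, 6, 7, 8}  B4 = {1, 2, 3, 4, 8}  B5 = {1, 2, 3, 4, 9}
Tree: B1–B2, B1–B3, B1–B4, B4–B5

The largest bag has 5 vertices, giving width 4; this decomposition certifies tw(G) ≤ 4. On the other hand G contains the 5-clique {1, 2, 3, 4, 8}. A clique must lie in a single bag of any decomposition, so no decomposition can have width below 4. Combining the bounds, tw(G) = 4.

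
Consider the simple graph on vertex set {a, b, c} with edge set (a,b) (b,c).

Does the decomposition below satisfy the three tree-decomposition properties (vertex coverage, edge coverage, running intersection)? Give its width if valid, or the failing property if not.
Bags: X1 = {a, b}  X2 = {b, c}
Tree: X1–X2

Yes; width 1.

Checking the three conditions: (i) the bags cover all of {a, b, c}; (ii) for each edge, some bag contains both endpoints; (iii) the bags containing any fixed vertex form a subtree. All hold, so the decomposition is valid with width 2 − 1 = 1.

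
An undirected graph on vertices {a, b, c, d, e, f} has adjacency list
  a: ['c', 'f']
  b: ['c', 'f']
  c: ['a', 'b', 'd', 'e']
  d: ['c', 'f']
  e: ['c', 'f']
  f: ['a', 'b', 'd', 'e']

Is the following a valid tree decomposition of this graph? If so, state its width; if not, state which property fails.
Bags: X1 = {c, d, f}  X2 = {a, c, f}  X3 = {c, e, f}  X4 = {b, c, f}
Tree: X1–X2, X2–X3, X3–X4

Vertex coverage: the bags together contain {a, b, c, d, e, f}, the full vertex set. Edge coverage: each edge of G has both endpoints in at least one bag. Running intersection: for every vertex, the bags containing it form a connected subtree. All three properties hold, so this is a valid tree decomposition of width max|bag| − 1 = 2, and hence tw(G) ≤ 2.

Yes; width 2.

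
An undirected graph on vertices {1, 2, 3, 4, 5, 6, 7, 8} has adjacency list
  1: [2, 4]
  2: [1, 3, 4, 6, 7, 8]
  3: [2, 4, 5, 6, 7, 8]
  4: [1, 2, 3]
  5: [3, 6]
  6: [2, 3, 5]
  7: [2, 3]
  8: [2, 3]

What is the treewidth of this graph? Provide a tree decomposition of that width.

Treewidth 2.
One such decomposition:
Bags: B1 = {2, 3, 6}  B2 = {2, 3, 4}  B3 = {2, 3, 7}  B4 = {3, 5, 6}  B5 = {2, 3, 8}  B6 = {1, 2, 4}
Tree: B1–B2, B2–B3, B1–B4, B1–B5, B2–B6

Each bag holds 3 vertices, so the decomposition has width 2, which upper-bounds the treewidth. For the lower bound, the 3 vertices {1, 2, 4} are pairwise adjacent, and any tree decomposition puts a clique entirely inside one bag — forcing width ≥ 2. Therefore the treewidth is 2.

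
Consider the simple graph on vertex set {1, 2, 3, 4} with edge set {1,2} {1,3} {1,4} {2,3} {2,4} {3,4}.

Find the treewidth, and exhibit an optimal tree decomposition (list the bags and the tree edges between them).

Treewidth 3.
Bags: B1 = {1, 2, 3, 4}
Tree: (single bag)

With just one bag of size 4, the width is 4 − 1 = 3, so tw(G) ≤ 3. On the other hand G contains the 4-clique {1, 2, 3, 4}. A clique must lie in a single bag of any decomposition, so no decomposition can have width below 3. Hence tw(G) = 3 exactly.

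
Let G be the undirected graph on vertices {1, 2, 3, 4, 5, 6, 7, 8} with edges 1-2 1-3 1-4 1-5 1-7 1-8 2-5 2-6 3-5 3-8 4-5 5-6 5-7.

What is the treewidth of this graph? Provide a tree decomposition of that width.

Every bag has size at most 3, so the width is 3 − 1 = 2 and tw(G) ≤ 2. Conversely, {1, 3, 8} is a clique of size 3, and the vertices of any clique must share a bag in every tree decomposition; so some bag has ≥ 3 vertices and tw(G) ≥ 2. The upper and lower bounds meet at 2, so that is the treewidth.

Treewidth 2.
One optimal decomposition is:
Bags: B1 = {1, 2, 5}  B2 = {2, 5, 6}  B3 = {1, 5, 7}  B4 = {1, 3, 5}  B5 = {1, 4, 5}  B6 = {1, 3, 8}
Tree: B1–B2, B1–B3, B3–B4, B3–B5, B4–B6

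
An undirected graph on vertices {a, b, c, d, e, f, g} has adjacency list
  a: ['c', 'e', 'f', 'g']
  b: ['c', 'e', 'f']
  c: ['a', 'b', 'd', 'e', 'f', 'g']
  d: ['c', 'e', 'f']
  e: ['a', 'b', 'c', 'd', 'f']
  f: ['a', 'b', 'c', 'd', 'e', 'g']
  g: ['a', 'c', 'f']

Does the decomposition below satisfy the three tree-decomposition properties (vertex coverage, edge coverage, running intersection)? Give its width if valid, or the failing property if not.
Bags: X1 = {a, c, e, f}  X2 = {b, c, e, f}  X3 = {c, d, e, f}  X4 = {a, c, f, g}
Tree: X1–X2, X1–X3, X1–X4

Yes; width 3.

Vertex coverage: the bags together contain {a, b, c, d, e, f, g}, the full vertex set. Edge coverage: each edge of G has both endpoints in at least one bag. Running intersection: for every vertex, the bags containing it form a connected subtree. All three properties hold, so this is a valid tree decomposition of width max|bag| − 1 = 3, and hence tw(G) ≤ 3.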